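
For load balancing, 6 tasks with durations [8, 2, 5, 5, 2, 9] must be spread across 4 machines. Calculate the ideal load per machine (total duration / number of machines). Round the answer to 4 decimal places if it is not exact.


Total processing time = 8 + 2 + 5 + 5 + 2 + 9 = 31
Number of machines = 4
Ideal balanced load = 31 / 4 = 7.75

7.75


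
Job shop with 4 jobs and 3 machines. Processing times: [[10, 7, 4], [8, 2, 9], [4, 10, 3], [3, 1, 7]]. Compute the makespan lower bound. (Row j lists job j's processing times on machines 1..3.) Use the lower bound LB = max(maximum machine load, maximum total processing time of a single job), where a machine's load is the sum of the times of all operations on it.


Machine loads:
  Machine 1: 10 + 8 + 4 + 3 = 25
  Machine 2: 7 + 2 + 10 + 1 = 20
  Machine 3: 4 + 9 + 3 + 7 = 23
Max machine load = 25
Job totals:
  Job 1: 21
  Job 2: 19
  Job 3: 17
  Job 4: 11
Max job total = 21
Lower bound = max(25, 21) = 25

25


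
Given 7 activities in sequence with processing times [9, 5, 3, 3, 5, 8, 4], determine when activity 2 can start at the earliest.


Activity 2 starts after activities 1 through 1 complete.
Predecessor durations: [9]
ES = 9 = 9

9


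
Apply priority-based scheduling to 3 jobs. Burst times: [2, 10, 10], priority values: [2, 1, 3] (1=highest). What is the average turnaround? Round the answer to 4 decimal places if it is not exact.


Sort by priority (ascending = highest first):
Order: [(1, 10), (2, 2), (3, 10)]
Completion times:
  Priority 1, burst=10, C=10
  Priority 2, burst=2, C=12
  Priority 3, burst=10, C=22
Average turnaround = 44/3 = 14.6667

14.6667


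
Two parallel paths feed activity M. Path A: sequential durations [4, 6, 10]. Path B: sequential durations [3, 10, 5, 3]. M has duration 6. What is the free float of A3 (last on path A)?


ES(A3) = sum of predecessors on chain A = 10
EF(A3) = ES + duration = 10 + 10 = 20
Successor of A3 is M. ES(M) = max(sum(A), sum(B)) = max(20, 21) = 21
Free float = ES(successor) - EF(current) = 21 - 20 = 1

1


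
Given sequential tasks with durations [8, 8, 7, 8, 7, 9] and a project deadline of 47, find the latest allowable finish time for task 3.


LF(activity 3) = deadline - sum of successor durations
Successors: activities 4 through 6 with durations [8, 7, 9]
Sum of successor durations = 24
LF = 47 - 24 = 23

23


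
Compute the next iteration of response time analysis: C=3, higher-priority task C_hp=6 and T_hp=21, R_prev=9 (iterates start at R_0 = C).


R_next = C + ceil(R_prev / T_hp) * C_hp
ceil(9 / 21) = ceil(0.4286) = 1
Interference = 1 * 6 = 6
R_next = 3 + 6 = 9
R_next = R_prev, so the iteration has converged (response time = 9).

9


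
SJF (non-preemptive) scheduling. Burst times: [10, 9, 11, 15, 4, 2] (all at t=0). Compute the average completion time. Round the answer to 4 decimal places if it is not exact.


SJF order (ascending): [2, 4, 9, 10, 11, 15]
Completion times:
  Job 1: burst=2, C=2
  Job 2: burst=4, C=6
  Job 3: burst=9, C=15
  Job 4: burst=10, C=25
  Job 5: burst=11, C=36
  Job 6: burst=15, C=51
Average completion = 135/6 = 22.5

22.5


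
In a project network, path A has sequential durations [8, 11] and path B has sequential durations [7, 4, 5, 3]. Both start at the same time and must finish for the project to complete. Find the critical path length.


Path A total = 8 + 11 = 19
Path B total = 7 + 4 + 5 + 3 = 19
Critical path = longest path = max(19, 19) = 19

19


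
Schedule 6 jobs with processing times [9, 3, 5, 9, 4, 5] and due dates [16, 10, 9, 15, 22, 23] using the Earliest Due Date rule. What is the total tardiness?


Sort by due date (EDD order): [(5, 9), (3, 10), (9, 15), (9, 16), (4, 22), (5, 23)]
Compute completion times and tardiness:
  Job 1: p=5, d=9, C=5, tardiness=max(0,5-9)=0
  Job 2: p=3, d=10, C=8, tardiness=max(0,8-10)=0
  Job 3: p=9, d=15, C=17, tardiness=max(0,17-15)=2
  Job 4: p=9, d=16, C=26, tardiness=max(0,26-16)=10
  Job 5: p=4, d=22, C=30, tardiness=max(0,30-22)=8
  Job 6: p=5, d=23, C=35, tardiness=max(0,35-23)=12
Total tardiness = 32

32


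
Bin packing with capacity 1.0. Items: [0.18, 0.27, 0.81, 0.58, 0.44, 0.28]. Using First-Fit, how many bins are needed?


Place items sequentially using First-Fit:
  Item 0.18 -> new Bin 1
  Item 0.27 -> Bin 1 (now 0.45)
  Item 0.81 -> new Bin 2
  Item 0.58 -> new Bin 3
  Item 0.44 -> Bin 1 (now 0.89)
  Item 0.28 -> Bin 3 (now 0.86)
Total bins used = 3

3


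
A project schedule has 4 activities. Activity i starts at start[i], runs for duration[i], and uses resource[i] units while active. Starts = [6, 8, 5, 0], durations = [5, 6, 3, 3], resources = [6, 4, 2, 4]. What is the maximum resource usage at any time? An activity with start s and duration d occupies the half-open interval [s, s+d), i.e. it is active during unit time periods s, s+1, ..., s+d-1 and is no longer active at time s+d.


Each activity i is active on [start_i, start_i + duration_i).
Compute total resource usage per time slot:
  t=0: active resources = [4], total = 4
  t=1: active resources = [4], total = 4
  t=2: active resources = [4], total = 4
  t=3: active resources = [], total = 0
  t=4: active resources = [], total = 0
  t=5: active resources = [2], total = 2
  t=6: active resources = [6, 2], total = 8
  t=7: active resources = [6, 2], total = 8
  t=8: active resources = [6, 4], total = 10
  t=9: active resources = [6, 4], total = 10
  t=10: active resources = [6, 4], total = 10
  t=11: active resources = [4], total = 4
  t=12: active resources = [4], total = 4
  t=13: active resources = [4], total = 4
Peak resource demand = 10

10


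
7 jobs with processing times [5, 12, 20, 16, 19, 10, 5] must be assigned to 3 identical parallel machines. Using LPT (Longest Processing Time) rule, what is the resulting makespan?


Sort jobs in decreasing order (LPT): [20, 19, 16, 12, 10, 5, 5]
Assign each job to the least loaded machine:
  Machine 1: jobs [20, 5, 5], load = 30
  Machine 2: jobs [19, 10], load = 29
  Machine 3: jobs [16, 12], load = 28
Makespan = max load = 30

30


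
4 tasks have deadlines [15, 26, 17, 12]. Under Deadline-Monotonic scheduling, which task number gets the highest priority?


Sort tasks by relative deadline (ascending):
  Task 4: deadline = 12
  Task 1: deadline = 15
  Task 3: deadline = 17
  Task 2: deadline = 26
Priority order (highest first): [4, 1, 3, 2]
Highest priority task = 4

4


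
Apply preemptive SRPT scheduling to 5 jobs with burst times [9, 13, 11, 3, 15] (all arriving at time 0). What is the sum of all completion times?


Since all jobs arrive at t=0, SRPT equals SPT ordering.
SPT order: [3, 9, 11, 13, 15]
Completion times:
  Job 1: p=3, C=3
  Job 2: p=9, C=12
  Job 3: p=11, C=23
  Job 4: p=13, C=36
  Job 5: p=15, C=51
Total completion time = 3 + 12 + 23 + 36 + 51 = 125

125


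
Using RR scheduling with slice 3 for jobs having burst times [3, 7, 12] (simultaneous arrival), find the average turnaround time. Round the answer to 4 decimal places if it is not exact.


Time quantum = 3
Execution trace:
  J1 runs 3 units, time = 3
  J2 runs 3 units, time = 6
  J3 runs 3 units, time = 9
  J2 runs 3 units, time = 12
  J3 runs 3 units, time = 15
  J2 runs 1 units, time = 16
  J3 runs 3 units, time = 19
  J3 runs 3 units, time = 22
Finish times: [3, 16, 22]
Average turnaround = 41/3 = 13.6667

13.6667


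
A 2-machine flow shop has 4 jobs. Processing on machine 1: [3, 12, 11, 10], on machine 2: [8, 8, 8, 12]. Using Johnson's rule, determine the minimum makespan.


Apply Johnson's rule:
  Group 1 (a <= b): [(1, 3, 8), (4, 10, 12)]
  Group 2 (a > b): [(2, 12, 8), (3, 11, 8)]
Optimal job order: [1, 4, 2, 3]
Schedule:
  Job 1: M1 done at 3, M2 done at 11
  Job 4: M1 done at 13, M2 done at 25
  Job 2: M1 done at 25, M2 done at 33
  Job 3: M1 done at 36, M2 done at 44
Makespan = 44

44


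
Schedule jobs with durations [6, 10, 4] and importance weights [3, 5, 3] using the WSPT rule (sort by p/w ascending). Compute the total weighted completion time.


Compute p/w ratios and sort ascending (WSPT): [(4, 3), (6, 3), (10, 5)]
Compute weighted completion times:
  Job (p=4,w=3): C=4, w*C=3*4=12
  Job (p=6,w=3): C=10, w*C=3*10=30
  Job (p=10,w=5): C=20, w*C=5*20=100
Total weighted completion time = 142

142


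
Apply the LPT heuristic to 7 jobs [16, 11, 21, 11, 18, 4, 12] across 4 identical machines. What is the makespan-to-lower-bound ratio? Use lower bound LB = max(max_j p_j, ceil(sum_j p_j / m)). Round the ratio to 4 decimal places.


LPT order: [21, 18, 16, 12, 11, 11, 4]
Machine loads after assignment: [21, 22, 27, 23]
LPT makespan = 27
Lower bound = max(max_job, ceil(total/4)) = max(21, 24) = 24
Ratio = 27 / 24 = 1.125

1.125


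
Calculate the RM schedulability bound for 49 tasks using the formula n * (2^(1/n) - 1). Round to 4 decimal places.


Compute 2^(1/49) = 1.0142463870
Subtract 1: 1.0142463870 - 1 = 0.0142463870
Multiply by n: 49 * 0.0142463870 = 0.6980729630
Round to 4 dp: 0.6981

0.6981


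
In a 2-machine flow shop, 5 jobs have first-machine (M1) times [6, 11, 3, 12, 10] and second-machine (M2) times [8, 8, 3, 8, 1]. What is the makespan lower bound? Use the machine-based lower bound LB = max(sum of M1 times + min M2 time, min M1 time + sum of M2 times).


LB1 = sum(M1 times) + min(M2 times) = 42 + 1 = 43
LB2 = min(M1 times) + sum(M2 times) = 3 + 28 = 31
Lower bound = max(LB1, LB2) = max(43, 31) = 43

43


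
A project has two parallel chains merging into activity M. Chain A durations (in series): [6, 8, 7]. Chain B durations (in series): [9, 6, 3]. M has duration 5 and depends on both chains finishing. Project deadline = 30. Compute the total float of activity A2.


Forward pass: ES(A2) = sum of predecessors on chain A = 6
EF = ES + duration = 6 + 8 = 14
Backward pass: LF(M) = deadline = 30; LS(M) = 30 - 5 = 25
LF(A2) = LS(M) - sum(successors on chain A) = 25 - 7 = 18
LS = LF - duration = 18 - 8 = 10
Total float = LS - ES = 10 - 6 = 4

4


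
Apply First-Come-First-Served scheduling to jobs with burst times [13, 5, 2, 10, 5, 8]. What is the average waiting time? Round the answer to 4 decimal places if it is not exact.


FCFS order (as given): [13, 5, 2, 10, 5, 8]
Waiting times:
  Job 1: wait = 0
  Job 2: wait = 13
  Job 3: wait = 18
  Job 4: wait = 20
  Job 5: wait = 30
  Job 6: wait = 35
Sum of waiting times = 116
Average waiting time = 116/6 = 19.3333

19.3333


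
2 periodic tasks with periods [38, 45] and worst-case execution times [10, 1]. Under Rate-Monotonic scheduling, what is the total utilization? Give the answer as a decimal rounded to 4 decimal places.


Compute individual utilizations (exact fractions):
  Task 1: C/T = 10/38 = 5/19 (approx. 0.2632)
  Task 2: C/T = 1/45 (approx. 0.0222)
Total utilization U = 5/19 + 1/45 = 244/855
Rounded to 4 decimal places: U = 0.2854
RM (Liu & Layland) bound for 2 tasks = 0.828427; compare with U = 244/855 (approx. 0.285380)
U <= bound, so schedulable by RM sufficient condition.

0.2854


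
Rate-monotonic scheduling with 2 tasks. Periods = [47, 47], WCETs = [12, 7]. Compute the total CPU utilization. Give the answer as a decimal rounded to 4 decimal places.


Compute individual utilizations (exact fractions):
  Task 1: C/T = 12/47 (approx. 0.2553)
  Task 2: C/T = 7/47 (approx. 0.1489)
Total utilization U = 12/47 + 7/47 = 19/47
Rounded to 4 decimal places: U = 0.4043
RM (Liu & Layland) bound for 2 tasks = 0.828427; compare with U = 19/47 (approx. 0.404255)
U <= bound, so schedulable by RM sufficient condition.

0.4043


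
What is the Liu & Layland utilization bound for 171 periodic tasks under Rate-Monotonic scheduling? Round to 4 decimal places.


Compute 2^(1/171) = 1.0040617188
Subtract 1: 1.0040617188 - 1 = 0.0040617188
Multiply by n: 171 * 0.0040617188 = 0.6945539148
Round to 4 dp: 0.6946

0.6946


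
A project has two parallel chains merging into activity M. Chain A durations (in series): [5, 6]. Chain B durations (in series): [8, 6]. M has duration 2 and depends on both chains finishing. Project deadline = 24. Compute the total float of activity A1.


Forward pass: ES(A1) = sum of predecessors on chain A = 0
EF = ES + duration = 0 + 5 = 5
Backward pass: LF(M) = deadline = 24; LS(M) = 24 - 2 = 22
LF(A1) = LS(M) - sum(successors on chain A) = 22 - 6 = 16
LS = LF - duration = 16 - 5 = 11
Total float = LS - ES = 11 - 0 = 11

11


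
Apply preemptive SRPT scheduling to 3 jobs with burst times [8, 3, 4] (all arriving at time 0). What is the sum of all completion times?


Since all jobs arrive at t=0, SRPT equals SPT ordering.
SPT order: [3, 4, 8]
Completion times:
  Job 1: p=3, C=3
  Job 2: p=4, C=7
  Job 3: p=8, C=15
Total completion time = 3 + 7 + 15 = 25

25


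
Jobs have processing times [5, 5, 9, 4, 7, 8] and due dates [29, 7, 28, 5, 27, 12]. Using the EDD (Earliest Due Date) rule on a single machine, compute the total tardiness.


Sort by due date (EDD order): [(4, 5), (5, 7), (8, 12), (7, 27), (9, 28), (5, 29)]
Compute completion times and tardiness:
  Job 1: p=4, d=5, C=4, tardiness=max(0,4-5)=0
  Job 2: p=5, d=7, C=9, tardiness=max(0,9-7)=2
  Job 3: p=8, d=12, C=17, tardiness=max(0,17-12)=5
  Job 4: p=7, d=27, C=24, tardiness=max(0,24-27)=0
  Job 5: p=9, d=28, C=33, tardiness=max(0,33-28)=5
  Job 6: p=5, d=29, C=38, tardiness=max(0,38-29)=9
Total tardiness = 21

21


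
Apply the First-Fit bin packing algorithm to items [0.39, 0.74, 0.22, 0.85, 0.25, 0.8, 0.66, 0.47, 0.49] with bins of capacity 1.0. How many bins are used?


Place items sequentially using First-Fit:
  Item 0.39 -> new Bin 1
  Item 0.74 -> new Bin 2
  Item 0.22 -> Bin 1 (now 0.61)
  Item 0.85 -> new Bin 3
  Item 0.25 -> Bin 1 (now 0.86)
  Item 0.8 -> new Bin 4
  Item 0.66 -> new Bin 5
  Item 0.47 -> new Bin 6
  Item 0.49 -> Bin 6 (now 0.96)
Total bins used = 6

6


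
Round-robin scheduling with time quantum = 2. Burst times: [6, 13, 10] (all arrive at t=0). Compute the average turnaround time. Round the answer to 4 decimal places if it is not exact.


Time quantum = 2
Execution trace:
  J1 runs 2 units, time = 2
  J2 runs 2 units, time = 4
  J3 runs 2 units, time = 6
  J1 runs 2 units, time = 8
  J2 runs 2 units, time = 10
  J3 runs 2 units, time = 12
  J1 runs 2 units, time = 14
  J2 runs 2 units, time = 16
  J3 runs 2 units, time = 18
  J2 runs 2 units, time = 20
  J3 runs 2 units, time = 22
  J2 runs 2 units, time = 24
  J3 runs 2 units, time = 26
  J2 runs 2 units, time = 28
  J2 runs 1 units, time = 29
Finish times: [14, 29, 26]
Average turnaround = 69/3 = 23.0

23.0


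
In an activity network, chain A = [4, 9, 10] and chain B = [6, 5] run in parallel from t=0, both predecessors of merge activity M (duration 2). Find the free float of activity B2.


ES(B2) = sum of predecessors on chain B = 6
EF(B2) = ES + duration = 6 + 5 = 11
Successor of B2 is M. ES(M) = max(sum(A), sum(B)) = max(23, 11) = 23
Free float = ES(successor) - EF(current) = 23 - 11 = 12

12


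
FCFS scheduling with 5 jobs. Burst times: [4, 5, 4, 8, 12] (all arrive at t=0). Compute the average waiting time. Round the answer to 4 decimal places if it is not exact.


FCFS order (as given): [4, 5, 4, 8, 12]
Waiting times:
  Job 1: wait = 0
  Job 2: wait = 4
  Job 3: wait = 9
  Job 4: wait = 13
  Job 5: wait = 21
Sum of waiting times = 47
Average waiting time = 47/5 = 9.4

9.4


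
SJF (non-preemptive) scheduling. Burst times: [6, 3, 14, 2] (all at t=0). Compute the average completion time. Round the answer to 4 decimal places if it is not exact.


SJF order (ascending): [2, 3, 6, 14]
Completion times:
  Job 1: burst=2, C=2
  Job 2: burst=3, C=5
  Job 3: burst=6, C=11
  Job 4: burst=14, C=25
Average completion = 43/4 = 10.75

10.75


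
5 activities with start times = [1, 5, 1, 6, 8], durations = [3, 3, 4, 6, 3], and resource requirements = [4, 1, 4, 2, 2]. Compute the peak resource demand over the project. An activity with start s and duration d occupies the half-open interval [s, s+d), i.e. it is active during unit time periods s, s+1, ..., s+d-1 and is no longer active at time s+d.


Each activity i is active on [start_i, start_i + duration_i).
Compute total resource usage per time slot:
  t=0: active resources = [], total = 0
  t=1: active resources = [4, 4], total = 8
  t=2: active resources = [4, 4], total = 8
  t=3: active resources = [4, 4], total = 8
  t=4: active resources = [4], total = 4
  t=5: active resources = [1], total = 1
  t=6: active resources = [1, 2], total = 3
  t=7: active resources = [1, 2], total = 3
  t=8: active resources = [2, 2], total = 4
  t=9: active resources = [2, 2], total = 4
  t=10: active resources = [2, 2], total = 4
  t=11: active resources = [2], total = 2
Peak resource demand = 8

8


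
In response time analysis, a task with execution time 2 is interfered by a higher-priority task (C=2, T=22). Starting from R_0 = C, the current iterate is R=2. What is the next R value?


R_next = C + ceil(R_prev / T_hp) * C_hp
ceil(2 / 22) = ceil(0.0909) = 1
Interference = 1 * 2 = 2
R_next = 2 + 2 = 4

4


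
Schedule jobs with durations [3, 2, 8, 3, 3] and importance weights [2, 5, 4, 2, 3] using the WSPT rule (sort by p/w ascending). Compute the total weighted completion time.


Compute p/w ratios and sort ascending (WSPT): [(2, 5), (3, 3), (3, 2), (3, 2), (8, 4)]
Compute weighted completion times:
  Job (p=2,w=5): C=2, w*C=5*2=10
  Job (p=3,w=3): C=5, w*C=3*5=15
  Job (p=3,w=2): C=8, w*C=2*8=16
  Job (p=3,w=2): C=11, w*C=2*11=22
  Job (p=8,w=4): C=19, w*C=4*19=76
Total weighted completion time = 139

139


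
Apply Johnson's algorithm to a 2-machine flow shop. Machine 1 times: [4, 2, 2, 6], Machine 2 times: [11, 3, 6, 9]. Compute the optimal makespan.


Apply Johnson's rule:
  Group 1 (a <= b): [(2, 2, 3), (3, 2, 6), (1, 4, 11), (4, 6, 9)]
  Group 2 (a > b): []
Optimal job order: [2, 3, 1, 4]
Schedule:
  Job 2: M1 done at 2, M2 done at 5
  Job 3: M1 done at 4, M2 done at 11
  Job 1: M1 done at 8, M2 done at 22
  Job 4: M1 done at 14, M2 done at 31
Makespan = 31

31


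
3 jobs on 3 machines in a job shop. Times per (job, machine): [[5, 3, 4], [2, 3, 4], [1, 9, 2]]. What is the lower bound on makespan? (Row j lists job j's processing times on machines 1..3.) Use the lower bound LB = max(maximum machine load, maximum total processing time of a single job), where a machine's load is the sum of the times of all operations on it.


Machine loads:
  Machine 1: 5 + 2 + 1 = 8
  Machine 2: 3 + 3 + 9 = 15
  Machine 3: 4 + 4 + 2 = 10
Max machine load = 15
Job totals:
  Job 1: 12
  Job 2: 9
  Job 3: 12
Max job total = 12
Lower bound = max(15, 12) = 15

15


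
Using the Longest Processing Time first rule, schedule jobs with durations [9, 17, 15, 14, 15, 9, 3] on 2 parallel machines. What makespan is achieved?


Sort jobs in decreasing order (LPT): [17, 15, 15, 14, 9, 9, 3]
Assign each job to the least loaded machine:
  Machine 1: jobs [17, 14, 9], load = 40
  Machine 2: jobs [15, 15, 9, 3], load = 42
Makespan = max load = 42

42


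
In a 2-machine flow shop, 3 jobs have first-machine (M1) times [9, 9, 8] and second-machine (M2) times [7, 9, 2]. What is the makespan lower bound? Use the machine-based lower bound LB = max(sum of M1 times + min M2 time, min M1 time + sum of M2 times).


LB1 = sum(M1 times) + min(M2 times) = 26 + 2 = 28
LB2 = min(M1 times) + sum(M2 times) = 8 + 18 = 26
Lower bound = max(LB1, LB2) = max(28, 26) = 28

28


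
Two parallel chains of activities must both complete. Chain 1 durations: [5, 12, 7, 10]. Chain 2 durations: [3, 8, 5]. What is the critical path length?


Path A total = 5 + 12 + 7 + 10 = 34
Path B total = 3 + 8 + 5 = 16
Critical path = longest path = max(34, 16) = 34

34


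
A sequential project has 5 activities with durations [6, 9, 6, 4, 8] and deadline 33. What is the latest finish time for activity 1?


LF(activity 1) = deadline - sum of successor durations
Successors: activities 2 through 5 with durations [9, 6, 4, 8]
Sum of successor durations = 27
LF = 33 - 27 = 6

6


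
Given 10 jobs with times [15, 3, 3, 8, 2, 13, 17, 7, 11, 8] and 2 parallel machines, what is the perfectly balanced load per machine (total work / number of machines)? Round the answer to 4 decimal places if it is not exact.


Total processing time = 15 + 3 + 3 + 8 + 2 + 13 + 17 + 7 + 11 + 8 = 87
Number of machines = 2
Ideal balanced load = 87 / 2 = 43.5

43.5


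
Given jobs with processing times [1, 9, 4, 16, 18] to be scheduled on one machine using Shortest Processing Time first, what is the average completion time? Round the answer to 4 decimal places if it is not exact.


Sort jobs by processing time (SPT order): [1, 4, 9, 16, 18]
Compute completion times sequentially:
  Job 1: processing = 1, completes at 1
  Job 2: processing = 4, completes at 5
  Job 3: processing = 9, completes at 14
  Job 4: processing = 16, completes at 30
  Job 5: processing = 18, completes at 48
Sum of completion times = 98
Average completion time = 98/5 = 19.6

19.6


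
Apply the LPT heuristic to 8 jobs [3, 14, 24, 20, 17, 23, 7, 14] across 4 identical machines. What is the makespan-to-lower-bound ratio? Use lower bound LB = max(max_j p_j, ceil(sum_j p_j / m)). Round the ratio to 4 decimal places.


LPT order: [24, 23, 20, 17, 14, 14, 7, 3]
Machine loads after assignment: [27, 30, 34, 31]
LPT makespan = 34
Lower bound = max(max_job, ceil(total/4)) = max(24, 31) = 31
Ratio = 34 / 31 = 1.0968

1.0968


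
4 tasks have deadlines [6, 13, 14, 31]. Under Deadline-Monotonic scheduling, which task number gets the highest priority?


Sort tasks by relative deadline (ascending):
  Task 1: deadline = 6
  Task 2: deadline = 13
  Task 3: deadline = 14
  Task 4: deadline = 31
Priority order (highest first): [1, 2, 3, 4]
Highest priority task = 1

1


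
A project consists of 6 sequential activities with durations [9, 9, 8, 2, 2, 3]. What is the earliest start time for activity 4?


Activity 4 starts after activities 1 through 3 complete.
Predecessor durations: [9, 9, 8]
ES = 9 + 9 + 8 = 26

26


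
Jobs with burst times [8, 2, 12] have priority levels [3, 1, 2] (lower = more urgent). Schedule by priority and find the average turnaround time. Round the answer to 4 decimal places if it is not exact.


Sort by priority (ascending = highest first):
Order: [(1, 2), (2, 12), (3, 8)]
Completion times:
  Priority 1, burst=2, C=2
  Priority 2, burst=12, C=14
  Priority 3, burst=8, C=22
Average turnaround = 38/3 = 12.6667

12.6667


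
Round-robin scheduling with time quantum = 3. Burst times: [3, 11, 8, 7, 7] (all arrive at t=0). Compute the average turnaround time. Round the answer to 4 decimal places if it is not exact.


Time quantum = 3
Execution trace:
  J1 runs 3 units, time = 3
  J2 runs 3 units, time = 6
  J3 runs 3 units, time = 9
  J4 runs 3 units, time = 12
  J5 runs 3 units, time = 15
  J2 runs 3 units, time = 18
  J3 runs 3 units, time = 21
  J4 runs 3 units, time = 24
  J5 runs 3 units, time = 27
  J2 runs 3 units, time = 30
  J3 runs 2 units, time = 32
  J4 runs 1 units, time = 33
  J5 runs 1 units, time = 34
  J2 runs 2 units, time = 36
Finish times: [3, 36, 32, 33, 34]
Average turnaround = 138/5 = 27.6

27.6


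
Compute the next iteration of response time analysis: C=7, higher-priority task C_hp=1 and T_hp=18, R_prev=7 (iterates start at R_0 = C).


R_next = C + ceil(R_prev / T_hp) * C_hp
ceil(7 / 18) = ceil(0.3889) = 1
Interference = 1 * 1 = 1
R_next = 7 + 1 = 8

8


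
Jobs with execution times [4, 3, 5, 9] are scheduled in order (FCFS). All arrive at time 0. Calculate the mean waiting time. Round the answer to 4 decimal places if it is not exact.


FCFS order (as given): [4, 3, 5, 9]
Waiting times:
  Job 1: wait = 0
  Job 2: wait = 4
  Job 3: wait = 7
  Job 4: wait = 12
Sum of waiting times = 23
Average waiting time = 23/4 = 5.75

5.75


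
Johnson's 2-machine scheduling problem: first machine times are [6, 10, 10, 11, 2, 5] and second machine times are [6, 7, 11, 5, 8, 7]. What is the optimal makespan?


Apply Johnson's rule:
  Group 1 (a <= b): [(5, 2, 8), (6, 5, 7), (1, 6, 6), (3, 10, 11)]
  Group 2 (a > b): [(2, 10, 7), (4, 11, 5)]
Optimal job order: [5, 6, 1, 3, 2, 4]
Schedule:
  Job 5: M1 done at 2, M2 done at 10
  Job 6: M1 done at 7, M2 done at 17
  Job 1: M1 done at 13, M2 done at 23
  Job 3: M1 done at 23, M2 done at 34
  Job 2: M1 done at 33, M2 done at 41
  Job 4: M1 done at 44, M2 done at 49
Makespan = 49

49


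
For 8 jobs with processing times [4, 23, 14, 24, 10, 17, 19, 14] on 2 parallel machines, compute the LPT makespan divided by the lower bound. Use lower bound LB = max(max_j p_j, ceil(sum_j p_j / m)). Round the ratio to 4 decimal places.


LPT order: [24, 23, 19, 17, 14, 14, 10, 4]
Machine loads after assignment: [65, 60]
LPT makespan = 65
Lower bound = max(max_job, ceil(total/2)) = max(24, 63) = 63
Ratio = 65 / 63 = 1.0317

1.0317


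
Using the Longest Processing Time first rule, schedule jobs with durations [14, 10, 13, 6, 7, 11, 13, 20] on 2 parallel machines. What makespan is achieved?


Sort jobs in decreasing order (LPT): [20, 14, 13, 13, 11, 10, 7, 6]
Assign each job to the least loaded machine:
  Machine 1: jobs [20, 13, 10, 6], load = 49
  Machine 2: jobs [14, 13, 11, 7], load = 45
Makespan = max load = 49

49


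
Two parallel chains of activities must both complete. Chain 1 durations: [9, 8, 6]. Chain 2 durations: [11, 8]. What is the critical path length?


Path A total = 9 + 8 + 6 = 23
Path B total = 11 + 8 = 19
Critical path = longest path = max(23, 19) = 23

23


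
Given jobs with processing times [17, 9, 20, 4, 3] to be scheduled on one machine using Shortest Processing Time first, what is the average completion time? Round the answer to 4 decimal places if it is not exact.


Sort jobs by processing time (SPT order): [3, 4, 9, 17, 20]
Compute completion times sequentially:
  Job 1: processing = 3, completes at 3
  Job 2: processing = 4, completes at 7
  Job 3: processing = 9, completes at 16
  Job 4: processing = 17, completes at 33
  Job 5: processing = 20, completes at 53
Sum of completion times = 112
Average completion time = 112/5 = 22.4

22.4


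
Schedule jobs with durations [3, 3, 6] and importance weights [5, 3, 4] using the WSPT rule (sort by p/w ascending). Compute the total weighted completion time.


Compute p/w ratios and sort ascending (WSPT): [(3, 5), (3, 3), (6, 4)]
Compute weighted completion times:
  Job (p=3,w=5): C=3, w*C=5*3=15
  Job (p=3,w=3): C=6, w*C=3*6=18
  Job (p=6,w=4): C=12, w*C=4*12=48
Total weighted completion time = 81

81


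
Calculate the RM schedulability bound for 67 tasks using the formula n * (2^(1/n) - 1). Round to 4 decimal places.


Compute 2^(1/67) = 1.0103991798
Subtract 1: 1.0103991798 - 1 = 0.0103991798
Multiply by n: 67 * 0.0103991798 = 0.6967450466
Round to 4 dp: 0.6967

0.6967


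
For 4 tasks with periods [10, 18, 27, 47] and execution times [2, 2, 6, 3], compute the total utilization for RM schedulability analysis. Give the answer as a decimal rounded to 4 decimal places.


Compute individual utilizations (exact fractions):
  Task 1: C/T = 2/10 = 1/5 (approx. 0.2)
  Task 2: C/T = 2/18 = 1/9 (approx. 0.1111)
  Task 3: C/T = 6/27 = 2/9 (approx. 0.2222)
  Task 4: C/T = 3/47 (approx. 0.0638)
Total utilization U = 1/5 + 1/9 + 2/9 + 3/47 = 421/705
Rounded to 4 decimal places: U = 0.5972
RM (Liu & Layland) bound for 4 tasks = 0.756828; compare with U = 421/705 (approx. 0.597163)
U <= bound, so schedulable by RM sufficient condition.

0.5972


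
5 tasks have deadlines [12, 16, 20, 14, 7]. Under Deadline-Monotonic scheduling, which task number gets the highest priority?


Sort tasks by relative deadline (ascending):
  Task 5: deadline = 7
  Task 1: deadline = 12
  Task 4: deadline = 14
  Task 2: deadline = 16
  Task 3: deadline = 20
Priority order (highest first): [5, 1, 4, 2, 3]
Highest priority task = 5

5


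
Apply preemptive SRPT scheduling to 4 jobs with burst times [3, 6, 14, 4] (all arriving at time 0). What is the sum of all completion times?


Since all jobs arrive at t=0, SRPT equals SPT ordering.
SPT order: [3, 4, 6, 14]
Completion times:
  Job 1: p=3, C=3
  Job 2: p=4, C=7
  Job 3: p=6, C=13
  Job 4: p=14, C=27
Total completion time = 3 + 7 + 13 + 27 = 50

50


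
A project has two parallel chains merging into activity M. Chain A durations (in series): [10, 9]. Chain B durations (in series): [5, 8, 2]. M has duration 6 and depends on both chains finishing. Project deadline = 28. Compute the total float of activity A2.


Forward pass: ES(A2) = sum of predecessors on chain A = 10
EF = ES + duration = 10 + 9 = 19
Backward pass: LF(M) = deadline = 28; LS(M) = 28 - 6 = 22
LF(A2) = LS(M) - sum(successors on chain A) = 22 - 0 = 22
LS = LF - duration = 22 - 9 = 13
Total float = LS - ES = 13 - 10 = 3

3


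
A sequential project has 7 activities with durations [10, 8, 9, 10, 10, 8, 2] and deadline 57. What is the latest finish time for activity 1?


LF(activity 1) = deadline - sum of successor durations
Successors: activities 2 through 7 with durations [8, 9, 10, 10, 8, 2]
Sum of successor durations = 47
LF = 57 - 47 = 10

10


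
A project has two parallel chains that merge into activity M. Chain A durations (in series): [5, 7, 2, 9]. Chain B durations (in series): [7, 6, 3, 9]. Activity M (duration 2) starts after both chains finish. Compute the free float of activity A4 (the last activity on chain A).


ES(A4) = sum of predecessors on chain A = 14
EF(A4) = ES + duration = 14 + 9 = 23
Successor of A4 is M. ES(M) = max(sum(A), sum(B)) = max(23, 25) = 25
Free float = ES(successor) - EF(current) = 25 - 23 = 2

2


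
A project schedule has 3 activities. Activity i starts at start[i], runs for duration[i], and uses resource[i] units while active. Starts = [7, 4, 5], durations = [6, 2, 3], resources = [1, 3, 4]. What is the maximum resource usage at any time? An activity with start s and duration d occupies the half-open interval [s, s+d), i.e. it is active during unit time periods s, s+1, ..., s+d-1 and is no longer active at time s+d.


Each activity i is active on [start_i, start_i + duration_i).
Compute total resource usage per time slot:
  t=0: active resources = [], total = 0
  t=1: active resources = [], total = 0
  t=2: active resources = [], total = 0
  t=3: active resources = [], total = 0
  t=4: active resources = [3], total = 3
  t=5: active resources = [3, 4], total = 7
  t=6: active resources = [4], total = 4
  t=7: active resources = [1, 4], total = 5
  t=8: active resources = [1], total = 1
  t=9: active resources = [1], total = 1
  t=10: active resources = [1], total = 1
  t=11: active resources = [1], total = 1
  t=12: active resources = [1], total = 1
Peak resource demand = 7

7


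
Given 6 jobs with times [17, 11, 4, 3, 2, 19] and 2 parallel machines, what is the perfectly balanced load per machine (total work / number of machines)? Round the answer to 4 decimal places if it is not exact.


Total processing time = 17 + 11 + 4 + 3 + 2 + 19 = 56
Number of machines = 2
Ideal balanced load = 56 / 2 = 28.0

28.0


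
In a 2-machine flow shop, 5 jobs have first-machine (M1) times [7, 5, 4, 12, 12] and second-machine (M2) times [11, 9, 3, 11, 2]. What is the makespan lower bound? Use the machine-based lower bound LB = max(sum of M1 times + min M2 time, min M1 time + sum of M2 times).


LB1 = sum(M1 times) + min(M2 times) = 40 + 2 = 42
LB2 = min(M1 times) + sum(M2 times) = 4 + 36 = 40
Lower bound = max(LB1, LB2) = max(42, 40) = 42

42


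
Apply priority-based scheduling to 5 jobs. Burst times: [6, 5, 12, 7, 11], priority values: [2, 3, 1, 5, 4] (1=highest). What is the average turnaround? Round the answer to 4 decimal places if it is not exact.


Sort by priority (ascending = highest first):
Order: [(1, 12), (2, 6), (3, 5), (4, 11), (5, 7)]
Completion times:
  Priority 1, burst=12, C=12
  Priority 2, burst=6, C=18
  Priority 3, burst=5, C=23
  Priority 4, burst=11, C=34
  Priority 5, burst=7, C=41
Average turnaround = 128/5 = 25.6

25.6


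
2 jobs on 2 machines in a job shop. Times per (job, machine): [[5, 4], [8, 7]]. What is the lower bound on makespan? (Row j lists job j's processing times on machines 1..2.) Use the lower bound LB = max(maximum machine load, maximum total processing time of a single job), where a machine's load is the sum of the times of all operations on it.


Machine loads:
  Machine 1: 5 + 8 = 13
  Machine 2: 4 + 7 = 11
Max machine load = 13
Job totals:
  Job 1: 9
  Job 2: 15
Max job total = 15
Lower bound = max(13, 15) = 15

15


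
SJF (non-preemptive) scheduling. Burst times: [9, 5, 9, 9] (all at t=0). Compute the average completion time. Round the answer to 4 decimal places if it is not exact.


SJF order (ascending): [5, 9, 9, 9]
Completion times:
  Job 1: burst=5, C=5
  Job 2: burst=9, C=14
  Job 3: burst=9, C=23
  Job 4: burst=9, C=32
Average completion = 74/4 = 18.5

18.5


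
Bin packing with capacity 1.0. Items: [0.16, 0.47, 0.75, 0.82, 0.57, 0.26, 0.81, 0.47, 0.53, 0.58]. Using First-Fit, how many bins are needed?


Place items sequentially using First-Fit:
  Item 0.16 -> new Bin 1
  Item 0.47 -> Bin 1 (now 0.63)
  Item 0.75 -> new Bin 2
  Item 0.82 -> new Bin 3
  Item 0.57 -> new Bin 4
  Item 0.26 -> Bin 1 (now 0.89)
  Item 0.81 -> new Bin 5
  Item 0.47 -> new Bin 6
  Item 0.53 -> Bin 6 (now 1.0)
  Item 0.58 -> new Bin 7
Total bins used = 7

7


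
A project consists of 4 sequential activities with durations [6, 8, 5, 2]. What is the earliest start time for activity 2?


Activity 2 starts after activities 1 through 1 complete.
Predecessor durations: [6]
ES = 6 = 6

6


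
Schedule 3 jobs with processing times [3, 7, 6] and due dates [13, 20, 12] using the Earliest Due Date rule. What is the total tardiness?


Sort by due date (EDD order): [(6, 12), (3, 13), (7, 20)]
Compute completion times and tardiness:
  Job 1: p=6, d=12, C=6, tardiness=max(0,6-12)=0
  Job 2: p=3, d=13, C=9, tardiness=max(0,9-13)=0
  Job 3: p=7, d=20, C=16, tardiness=max(0,16-20)=0
Total tardiness = 0

0


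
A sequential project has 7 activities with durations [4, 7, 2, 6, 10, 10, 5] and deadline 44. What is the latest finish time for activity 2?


LF(activity 2) = deadline - sum of successor durations
Successors: activities 3 through 7 with durations [2, 6, 10, 10, 5]
Sum of successor durations = 33
LF = 44 - 33 = 11

11


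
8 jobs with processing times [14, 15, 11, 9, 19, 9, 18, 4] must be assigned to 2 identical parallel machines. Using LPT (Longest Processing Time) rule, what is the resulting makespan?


Sort jobs in decreasing order (LPT): [19, 18, 15, 14, 11, 9, 9, 4]
Assign each job to the least loaded machine:
  Machine 1: jobs [19, 14, 11, 4], load = 48
  Machine 2: jobs [18, 15, 9, 9], load = 51
Makespan = max load = 51

51


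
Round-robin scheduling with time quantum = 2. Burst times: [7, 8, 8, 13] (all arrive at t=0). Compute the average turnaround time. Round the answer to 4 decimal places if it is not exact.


Time quantum = 2
Execution trace:
  J1 runs 2 units, time = 2
  J2 runs 2 units, time = 4
  J3 runs 2 units, time = 6
  J4 runs 2 units, time = 8
  J1 runs 2 units, time = 10
  J2 runs 2 units, time = 12
  J3 runs 2 units, time = 14
  J4 runs 2 units, time = 16
  J1 runs 2 units, time = 18
  J2 runs 2 units, time = 20
  J3 runs 2 units, time = 22
  J4 runs 2 units, time = 24
  J1 runs 1 units, time = 25
  J2 runs 2 units, time = 27
  J3 runs 2 units, time = 29
  J4 runs 2 units, time = 31
  J4 runs 2 units, time = 33
  J4 runs 2 units, time = 35
  J4 runs 1 units, time = 36
Finish times: [25, 27, 29, 36]
Average turnaround = 117/4 = 29.25

29.25


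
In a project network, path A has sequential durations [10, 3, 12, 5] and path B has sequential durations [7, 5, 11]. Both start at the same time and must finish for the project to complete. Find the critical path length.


Path A total = 10 + 3 + 12 + 5 = 30
Path B total = 7 + 5 + 11 = 23
Critical path = longest path = max(30, 23) = 30

30


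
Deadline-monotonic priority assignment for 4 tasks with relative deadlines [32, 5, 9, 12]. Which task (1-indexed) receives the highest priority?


Sort tasks by relative deadline (ascending):
  Task 2: deadline = 5
  Task 3: deadline = 9
  Task 4: deadline = 12
  Task 1: deadline = 32
Priority order (highest first): [2, 3, 4, 1]
Highest priority task = 2

2


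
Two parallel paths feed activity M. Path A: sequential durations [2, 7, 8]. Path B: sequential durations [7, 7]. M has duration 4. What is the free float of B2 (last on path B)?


ES(B2) = sum of predecessors on chain B = 7
EF(B2) = ES + duration = 7 + 7 = 14
Successor of B2 is M. ES(M) = max(sum(A), sum(B)) = max(17, 14) = 17
Free float = ES(successor) - EF(current) = 17 - 14 = 3

3


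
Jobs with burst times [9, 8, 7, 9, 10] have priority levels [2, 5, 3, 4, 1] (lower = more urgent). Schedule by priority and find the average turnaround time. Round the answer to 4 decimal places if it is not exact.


Sort by priority (ascending = highest first):
Order: [(1, 10), (2, 9), (3, 7), (4, 9), (5, 8)]
Completion times:
  Priority 1, burst=10, C=10
  Priority 2, burst=9, C=19
  Priority 3, burst=7, C=26
  Priority 4, burst=9, C=35
  Priority 5, burst=8, C=43
Average turnaround = 133/5 = 26.6

26.6


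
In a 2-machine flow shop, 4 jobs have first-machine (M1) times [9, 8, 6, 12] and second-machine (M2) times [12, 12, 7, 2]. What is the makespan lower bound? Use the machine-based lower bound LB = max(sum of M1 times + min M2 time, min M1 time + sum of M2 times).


LB1 = sum(M1 times) + min(M2 times) = 35 + 2 = 37
LB2 = min(M1 times) + sum(M2 times) = 6 + 33 = 39
Lower bound = max(LB1, LB2) = max(37, 39) = 39

39


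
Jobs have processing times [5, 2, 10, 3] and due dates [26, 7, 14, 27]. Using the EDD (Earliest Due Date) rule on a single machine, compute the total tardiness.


Sort by due date (EDD order): [(2, 7), (10, 14), (5, 26), (3, 27)]
Compute completion times and tardiness:
  Job 1: p=2, d=7, C=2, tardiness=max(0,2-7)=0
  Job 2: p=10, d=14, C=12, tardiness=max(0,12-14)=0
  Job 3: p=5, d=26, C=17, tardiness=max(0,17-26)=0
  Job 4: p=3, d=27, C=20, tardiness=max(0,20-27)=0
Total tardiness = 0

0


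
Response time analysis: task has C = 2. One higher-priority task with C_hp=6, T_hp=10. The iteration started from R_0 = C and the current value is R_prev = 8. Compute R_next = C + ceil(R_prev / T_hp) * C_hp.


R_next = C + ceil(R_prev / T_hp) * C_hp
ceil(8 / 10) = ceil(0.8) = 1
Interference = 1 * 6 = 6
R_next = 2 + 6 = 8
R_next = R_prev, so the iteration has converged (response time = 8).

8


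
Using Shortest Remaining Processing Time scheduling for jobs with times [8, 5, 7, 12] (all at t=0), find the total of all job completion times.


Since all jobs arrive at t=0, SRPT equals SPT ordering.
SPT order: [5, 7, 8, 12]
Completion times:
  Job 1: p=5, C=5
  Job 2: p=7, C=12
  Job 3: p=8, C=20
  Job 4: p=12, C=32
Total completion time = 5 + 12 + 20 + 32 = 69

69


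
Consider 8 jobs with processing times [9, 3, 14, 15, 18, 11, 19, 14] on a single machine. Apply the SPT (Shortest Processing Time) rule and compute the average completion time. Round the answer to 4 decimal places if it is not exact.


Sort jobs by processing time (SPT order): [3, 9, 11, 14, 14, 15, 18, 19]
Compute completion times sequentially:
  Job 1: processing = 3, completes at 3
  Job 2: processing = 9, completes at 12
  Job 3: processing = 11, completes at 23
  Job 4: processing = 14, completes at 37
  Job 5: processing = 14, completes at 51
  Job 6: processing = 15, completes at 66
  Job 7: processing = 18, completes at 84
  Job 8: processing = 19, completes at 103
Sum of completion times = 379
Average completion time = 379/8 = 47.375

47.375


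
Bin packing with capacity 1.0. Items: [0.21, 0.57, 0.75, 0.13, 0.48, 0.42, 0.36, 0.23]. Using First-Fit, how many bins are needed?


Place items sequentially using First-Fit:
  Item 0.21 -> new Bin 1
  Item 0.57 -> Bin 1 (now 0.78)
  Item 0.75 -> new Bin 2
  Item 0.13 -> Bin 1 (now 0.91)
  Item 0.48 -> new Bin 3
  Item 0.42 -> Bin 3 (now 0.9)
  Item 0.36 -> new Bin 4
  Item 0.23 -> Bin 2 (now 0.98)
Total bins used = 4

4
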